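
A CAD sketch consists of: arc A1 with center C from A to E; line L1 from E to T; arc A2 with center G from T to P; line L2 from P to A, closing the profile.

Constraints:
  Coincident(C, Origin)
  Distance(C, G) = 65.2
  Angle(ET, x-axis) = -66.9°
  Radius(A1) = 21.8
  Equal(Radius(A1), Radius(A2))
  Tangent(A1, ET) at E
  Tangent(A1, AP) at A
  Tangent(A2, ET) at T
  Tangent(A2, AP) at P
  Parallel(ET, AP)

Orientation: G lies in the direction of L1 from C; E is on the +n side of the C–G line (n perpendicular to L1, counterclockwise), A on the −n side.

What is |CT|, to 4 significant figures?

68.75

The slot axis is L1's direction at -66.9°, so u = (cos -66.9°, sin -66.9°) = (0.3923, -0.9198) and n = (−sin -66.9°, cos -66.9°) = (0.9198, 0.3923). C is at the origin and G lies 65.2 along u from C, so G = 65.2·u = (25.58, -59.97). Tangency of A1 to both parallel lines with radius 21.8 puts E and A at C ± 21.8·n: E = (20.05, 8.553), A = (-20.05, -8.553). Equal radii place T and P the same way about G: T = G + 21.8·n = (45.63, -51.42), P = G − 21.8·n = (5.528, -68.53). Then |CT| = |T − C| = 68.75.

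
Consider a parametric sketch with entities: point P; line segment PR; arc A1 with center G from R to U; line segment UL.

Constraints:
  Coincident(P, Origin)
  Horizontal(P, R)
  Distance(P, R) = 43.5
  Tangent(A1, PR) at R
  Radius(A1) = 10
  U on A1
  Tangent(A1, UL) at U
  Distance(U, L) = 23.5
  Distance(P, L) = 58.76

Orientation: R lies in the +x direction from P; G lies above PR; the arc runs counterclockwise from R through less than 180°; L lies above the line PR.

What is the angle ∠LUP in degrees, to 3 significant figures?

88.1°

Checks: |GU| = 10.00 ✓; ∠(GU, UL) = 90.00° ✓; |UL| = 23.50 ✓; |PL| = 58.76 ✓.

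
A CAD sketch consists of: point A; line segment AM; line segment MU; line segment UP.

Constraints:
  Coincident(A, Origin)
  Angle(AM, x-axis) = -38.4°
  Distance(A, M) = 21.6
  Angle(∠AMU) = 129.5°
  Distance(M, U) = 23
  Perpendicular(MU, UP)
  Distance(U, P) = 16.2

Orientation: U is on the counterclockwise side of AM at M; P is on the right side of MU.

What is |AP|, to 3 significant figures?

49.3

∠AMU = 129.5°, so MU runs at -38.4° + (180° − 129.5°) = 12.1° from the x-axis; with |MU| = 23.0, U = M + 23.0·(cos 12.1°, sin 12.1°) = (39.4, -8.60). MU ⟂ UP; with |UP| = 16.2 on the right of MU, P = U + 16.2·(0.210, -0.978) = (42.8, -24.4). Then |AP| = |P − A| = 49.3.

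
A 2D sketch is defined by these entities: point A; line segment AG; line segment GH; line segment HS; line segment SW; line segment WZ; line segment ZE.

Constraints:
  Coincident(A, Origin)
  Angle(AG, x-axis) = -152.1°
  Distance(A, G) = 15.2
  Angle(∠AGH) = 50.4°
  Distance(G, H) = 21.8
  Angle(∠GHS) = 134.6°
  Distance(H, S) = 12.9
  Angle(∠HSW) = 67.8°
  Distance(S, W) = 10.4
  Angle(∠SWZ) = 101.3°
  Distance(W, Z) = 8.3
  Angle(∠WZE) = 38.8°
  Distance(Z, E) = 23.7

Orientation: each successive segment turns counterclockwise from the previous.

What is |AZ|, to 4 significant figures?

8.842

A is at the origin; AG runs at -152.1° with length 15.2, so G = (-13.43, -7.113). ∠AGH = 50.4° gives GH at -22.50° from the x-axis; with |GH| = 21.8, H = (6.707, -15.46). ∠GHS = 134.6° gives HS at 22.90° from the x-axis; with |HS| = 12.9, S = (18.59, -10.44). ∠HSW = 67.8° gives SW at 135.1° from the x-axis; with |SW| = 10.4, W = (11.22, -3.094). ∠SWZ = 101.3° gives WZ at -146.2° from the x-axis; with |WZ| = 8.3, Z = (4.327, -7.712). Then |AZ| = |Z − A| = 8.842.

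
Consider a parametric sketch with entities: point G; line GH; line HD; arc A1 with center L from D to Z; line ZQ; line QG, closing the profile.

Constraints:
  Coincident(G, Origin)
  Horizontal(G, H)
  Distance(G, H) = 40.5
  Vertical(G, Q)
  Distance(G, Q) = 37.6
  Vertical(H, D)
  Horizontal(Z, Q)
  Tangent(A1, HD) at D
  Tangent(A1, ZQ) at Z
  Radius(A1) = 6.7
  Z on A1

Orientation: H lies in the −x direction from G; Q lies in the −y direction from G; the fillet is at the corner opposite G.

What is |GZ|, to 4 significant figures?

50.56

G is at the origin; G and H share the same y with |GH| = 40.5 and H on the −x side, so H = (-40.50, 0.000). GQ is vertical with |GQ| = 37.6 and Q on the −y side, so Q = (0.000, -37.60). The virtual corner opposite G is at (-40.50, -37.60). Tangency of A1 to HD means the radius LD is perpendicular to HD and A1 meets ZQ tangentially, so LZ is at right angles to ZQ, with radius 6.7, so the center L sits 6.7 in from both sides at L = (-33.80, -30.90). That places the tangent points at D = (-40.50, -30.90) on HD and Z = (-33.80, -37.60) on ZQ. Then |GZ| = |Z − G| = 50.56.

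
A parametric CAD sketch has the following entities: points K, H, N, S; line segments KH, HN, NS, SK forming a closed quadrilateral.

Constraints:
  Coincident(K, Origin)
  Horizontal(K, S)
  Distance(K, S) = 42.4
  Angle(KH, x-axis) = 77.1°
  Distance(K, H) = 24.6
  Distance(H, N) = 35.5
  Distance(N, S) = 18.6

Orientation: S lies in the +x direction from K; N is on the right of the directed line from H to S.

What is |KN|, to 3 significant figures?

25.4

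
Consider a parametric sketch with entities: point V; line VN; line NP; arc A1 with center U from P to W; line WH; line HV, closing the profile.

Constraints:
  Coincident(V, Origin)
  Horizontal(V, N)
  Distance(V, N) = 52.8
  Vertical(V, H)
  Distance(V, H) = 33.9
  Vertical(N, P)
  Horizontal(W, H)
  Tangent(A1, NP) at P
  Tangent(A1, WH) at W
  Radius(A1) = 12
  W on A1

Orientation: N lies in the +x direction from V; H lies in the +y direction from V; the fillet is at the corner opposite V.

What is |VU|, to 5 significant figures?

46.306

V is at the origin; V and N share the same y with |VN| = 52.8 and N on the +x side, so N = (52.800, 0.0000). V and H share the same x with |VH| = 33.9 and H on the +y side, so H = (0.0000, 33.900). The virtual corner opposite V is at (52.800, 33.900). A1 meets NP tangentially, so UP is at right angles to NP and tangency of A1 to WH means the radius UW is perpendicular to WH, with radius 12.0, so the center U sits 12.0 in from both sides at U = (40.800, 21.900). Then |VU| = |U − V| = 46.306.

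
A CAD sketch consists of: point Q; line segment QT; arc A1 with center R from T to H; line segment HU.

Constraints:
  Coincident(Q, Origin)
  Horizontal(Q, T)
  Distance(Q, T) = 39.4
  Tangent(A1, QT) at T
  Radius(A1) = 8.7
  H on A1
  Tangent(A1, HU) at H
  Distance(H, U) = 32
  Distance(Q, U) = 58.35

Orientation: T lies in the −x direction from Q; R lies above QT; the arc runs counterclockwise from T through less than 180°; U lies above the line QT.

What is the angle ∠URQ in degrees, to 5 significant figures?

104.65°

Q is at the origin; Q and T share the same y with |QT| = 39.4 and T on the −x side, so T = (-39.400, 0.0000). Tangency of A1 to QT means the radius RT is perpendicular to QT, so R = T + (0, 8.7) = (-39.400, 8.7000). Since RH ⟂ HU (tangency), |RU| = √(8.7² + 32.0²) = 33.162 regardless of where H sits on A1. So U lies on both circle(Q, 58.35) and circle(R, 33.162); the above-QT intersection is U = (-40.674, 41.837). H is the foot of the tangent from U: H = (-31.099, 11.303).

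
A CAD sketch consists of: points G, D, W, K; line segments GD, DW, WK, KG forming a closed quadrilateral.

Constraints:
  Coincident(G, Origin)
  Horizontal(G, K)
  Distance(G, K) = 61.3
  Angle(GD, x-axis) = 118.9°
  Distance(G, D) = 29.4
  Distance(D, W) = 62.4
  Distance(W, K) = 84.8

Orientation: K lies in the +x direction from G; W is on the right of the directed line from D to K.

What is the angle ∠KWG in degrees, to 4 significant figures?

41.91°

G is at the origin; GK is horizontal with |GK| = 61.3 and K in +x, so K = (61.3, 0). GD runs at 118.9° with |GD| = 29.4, so D = (-14.21, 25.74). W is determined by |DW| = 62.4 and |WK| = 84.8 together: it lies at the intersection of circle(D, 62.4) and circle(K, 84.8). With |DK| = 79.77, the foot of the radical line on DK is 19.22 from D and the perpendicular offset is √(62.4² − 19.22²) = 59.37. Taking the right-of-DK solution: W = (-15.17, -36.65).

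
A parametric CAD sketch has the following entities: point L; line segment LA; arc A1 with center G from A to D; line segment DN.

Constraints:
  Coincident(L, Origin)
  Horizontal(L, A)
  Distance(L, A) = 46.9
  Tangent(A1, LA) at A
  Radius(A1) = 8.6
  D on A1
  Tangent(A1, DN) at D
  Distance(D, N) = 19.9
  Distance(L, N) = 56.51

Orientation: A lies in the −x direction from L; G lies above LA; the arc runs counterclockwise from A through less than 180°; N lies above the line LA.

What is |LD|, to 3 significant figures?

41.0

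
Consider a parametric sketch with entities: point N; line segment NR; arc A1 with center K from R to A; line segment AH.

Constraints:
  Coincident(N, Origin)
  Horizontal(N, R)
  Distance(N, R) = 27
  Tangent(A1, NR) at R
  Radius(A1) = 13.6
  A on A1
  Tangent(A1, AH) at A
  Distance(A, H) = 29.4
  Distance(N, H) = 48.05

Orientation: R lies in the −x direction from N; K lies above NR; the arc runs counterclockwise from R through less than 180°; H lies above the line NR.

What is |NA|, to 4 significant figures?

20.62

N is at the origin; NR is horizontal with |NR| = 27.0 and R on the −x side, so R = (-27.00, 0.000). Since A1 is tangent to NR there, KR ⟂ NR, so K = R + (0, 13.6) = (-27.00, 13.60). Since KA ⟂ AH (tangency), |KH| = √(13.6² + 29.4²) = 32.39 regardless of where A sits on A1. So H lies on both circle(N, 48.05) and circle(K, 32.39); the above-NR intersection is H = (-17.76, 44.65). A is the foot of the tangent from H: A = (-13.54, 15.55).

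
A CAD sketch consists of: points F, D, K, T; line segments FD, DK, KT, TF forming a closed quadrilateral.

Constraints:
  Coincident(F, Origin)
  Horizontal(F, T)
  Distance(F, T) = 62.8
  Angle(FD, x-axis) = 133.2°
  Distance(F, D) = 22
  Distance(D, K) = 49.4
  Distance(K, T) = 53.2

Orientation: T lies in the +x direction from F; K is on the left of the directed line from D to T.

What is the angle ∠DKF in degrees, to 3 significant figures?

25.8°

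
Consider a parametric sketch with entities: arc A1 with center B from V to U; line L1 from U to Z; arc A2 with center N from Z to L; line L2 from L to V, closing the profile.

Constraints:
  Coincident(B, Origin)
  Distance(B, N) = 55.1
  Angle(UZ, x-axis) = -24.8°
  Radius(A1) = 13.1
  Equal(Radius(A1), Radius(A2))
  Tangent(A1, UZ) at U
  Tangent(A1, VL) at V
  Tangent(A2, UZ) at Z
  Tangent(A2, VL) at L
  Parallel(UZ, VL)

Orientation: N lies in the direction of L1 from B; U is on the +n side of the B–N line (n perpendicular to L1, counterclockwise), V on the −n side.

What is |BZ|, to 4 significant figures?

56.64

The slot axis is L1's direction at -24.8°, so u = (cos -24.8°, sin -24.8°) = (0.9078, -0.4195) and n = (−sin -24.8°, cos -24.8°) = (0.4195, 0.9078). B is at the origin and N lies 55.1 along u from B, so N = 55.1·u = (50.02, -23.11). Tangency of A1 to both parallel lines with radius 13.1 puts U and V at B ± 13.1·n: U = (5.495, 11.89), V = (-5.495, -11.89). Equal radii place Z and L the same way about N: Z = N + 13.1·n = (55.51, -11.22), L = N − 13.1·n = (44.52, -35.00). Then |BZ| = |Z − B| = 56.64.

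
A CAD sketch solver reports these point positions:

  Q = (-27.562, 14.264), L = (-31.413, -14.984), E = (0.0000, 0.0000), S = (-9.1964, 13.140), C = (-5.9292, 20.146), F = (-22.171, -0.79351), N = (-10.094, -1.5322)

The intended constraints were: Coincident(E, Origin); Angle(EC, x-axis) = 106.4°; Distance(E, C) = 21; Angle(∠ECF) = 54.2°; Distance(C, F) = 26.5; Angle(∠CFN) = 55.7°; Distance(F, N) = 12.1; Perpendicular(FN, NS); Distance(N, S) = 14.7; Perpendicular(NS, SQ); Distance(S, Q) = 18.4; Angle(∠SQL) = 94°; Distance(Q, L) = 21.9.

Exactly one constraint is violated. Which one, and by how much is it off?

Distance(Q, L) = 21.9 — off by 7.60.

E = (0.00, 0.00) ✓; EC at 106.4° ✓; |EC| = 21.00 ✓; ∠ECF = 54.20° ✓; |CF| = 26.50 ✓; ∠CFN = 55.70° ✓; |FN| = 12.10 ✓; ∠(FN, NS) = 90.00° ✓; |NS| = 14.70 ✓; ∠(NS, SQ) = 90.00° ✓; |SQ| = 18.40 ✓; ∠SQL = 94.00° ✓; |QL| = 29.50 ✗.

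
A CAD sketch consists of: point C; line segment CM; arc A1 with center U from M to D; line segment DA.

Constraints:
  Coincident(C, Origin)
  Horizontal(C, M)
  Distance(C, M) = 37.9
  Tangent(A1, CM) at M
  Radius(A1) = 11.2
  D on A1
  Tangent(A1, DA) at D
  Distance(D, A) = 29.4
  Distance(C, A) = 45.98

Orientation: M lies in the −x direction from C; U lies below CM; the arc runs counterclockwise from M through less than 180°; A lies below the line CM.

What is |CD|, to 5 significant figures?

49.459

Checks: |CM| = 37.90 ✓; ∠(UM, MC) = 90.00° ✓; |UM| = 11.20 ✓; |UD| = 11.20 ✓; ∠(UD, DA) = 90.00° ✓; |DA| = 29.40 ✓; |CA| = 45.98 ✓.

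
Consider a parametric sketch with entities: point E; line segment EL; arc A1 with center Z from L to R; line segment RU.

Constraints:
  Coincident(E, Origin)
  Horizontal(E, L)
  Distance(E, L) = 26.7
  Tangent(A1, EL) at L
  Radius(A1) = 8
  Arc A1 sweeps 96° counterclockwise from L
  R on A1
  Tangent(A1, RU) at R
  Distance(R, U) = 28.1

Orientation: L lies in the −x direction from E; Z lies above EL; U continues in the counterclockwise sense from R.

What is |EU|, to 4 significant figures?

42.70

E is at the origin; E and L share the same y with |EL| = 26.7 and L on the −x side, so L = (-26.70, 0.000). The tangent condition forces ZL to be normal to EL, so Z = L + (0, 8) = (-26.70, 8.000). On A1, L sits at bearing -90° from Z; a 96° counterclockwise sweep puts R at bearing 6°, so R = Z + 8.0·(cos 6°, sin 6°) = (-18.74, 8.836). Since A1 is tangent to RU there, ZR ⟂ RU, so RU runs along (−sin 6°, cos 6°); with |RU| = 28.1, U = (-21.68, 36.78). Then |EU| = |U − E| = 42.70.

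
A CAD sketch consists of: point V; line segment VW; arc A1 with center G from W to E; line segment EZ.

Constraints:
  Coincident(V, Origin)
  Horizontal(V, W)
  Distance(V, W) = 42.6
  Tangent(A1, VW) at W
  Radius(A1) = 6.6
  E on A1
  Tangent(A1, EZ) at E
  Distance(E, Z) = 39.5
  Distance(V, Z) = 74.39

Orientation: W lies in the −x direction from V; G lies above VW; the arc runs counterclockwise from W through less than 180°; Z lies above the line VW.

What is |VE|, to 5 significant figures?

38.848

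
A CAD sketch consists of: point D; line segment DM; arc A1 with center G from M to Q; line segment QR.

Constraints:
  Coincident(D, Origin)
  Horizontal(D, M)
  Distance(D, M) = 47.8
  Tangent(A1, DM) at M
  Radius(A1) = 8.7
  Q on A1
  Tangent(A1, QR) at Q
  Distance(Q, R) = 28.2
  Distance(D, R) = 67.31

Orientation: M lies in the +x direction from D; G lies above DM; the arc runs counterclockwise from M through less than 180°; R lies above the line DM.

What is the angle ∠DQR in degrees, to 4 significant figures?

98.31°

D is at the origin; DM is horizontal with |DM| = 47.8 and M on the +x side, so M = (47.80, 0.000). The tangent condition forces GM to be normal to DM, so G = M + (0, 8.7) = (47.80, 8.700). Since GQ ⟂ QR (tangency), |GR| = √(8.7² + 28.2²) = 29.51 regardless of where Q sits on A1. So R lies on both circle(D, 67.31) and circle(G, 29.51); the above-DM intersection is R = (56.24, 36.98). Q is the foot of the tangent from R: Q = (56.50, 8.779).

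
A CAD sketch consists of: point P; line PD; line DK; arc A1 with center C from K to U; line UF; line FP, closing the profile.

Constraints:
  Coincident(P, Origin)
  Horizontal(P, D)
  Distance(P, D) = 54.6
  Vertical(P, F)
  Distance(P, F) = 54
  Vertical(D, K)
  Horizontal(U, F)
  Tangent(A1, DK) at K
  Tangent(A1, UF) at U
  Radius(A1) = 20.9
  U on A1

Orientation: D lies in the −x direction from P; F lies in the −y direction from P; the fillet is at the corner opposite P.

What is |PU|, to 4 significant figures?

63.65

P is at the origin; PD is horizontal with |PD| = 54.6 and D on the −x side, so D = (-54.60, 0.000). PF is vertical with |PF| = 54.0 and F on the −y side, so F = (0.000, -54.00). The virtual corner opposite P is at (-54.60, -54.00). The tangent condition forces CK to be normal to DK and tangency of A1 to UF means the radius CU is perpendicular to UF, with radius 20.9, so the center C sits 20.9 in from both sides at C = (-33.70, -33.10). That places the tangent points at K = (-54.60, -33.10) on DK and U = (-33.70, -54.00) on UF. Then |PU| = |U − P| = 63.65.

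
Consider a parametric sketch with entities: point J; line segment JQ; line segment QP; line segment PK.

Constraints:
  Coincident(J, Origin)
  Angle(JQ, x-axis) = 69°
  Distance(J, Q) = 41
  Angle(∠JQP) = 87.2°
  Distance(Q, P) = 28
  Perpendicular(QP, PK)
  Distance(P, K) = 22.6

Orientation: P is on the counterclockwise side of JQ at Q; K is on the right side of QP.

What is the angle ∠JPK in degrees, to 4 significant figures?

147.6°

J is at the origin; JQ runs at 69.0° with length 41.0, so Q = 41.0·(cos 69.0°, sin 69.0°) = (14.69, 38.28). ∠JQP = 87.2°, so QP runs at 69.0° + (180° − 87.2°) = 161.8° from the x-axis; with |QP| = 28.0, P = Q + 28.0·(cos 161.8°, sin 161.8°) = (-11.91, 47.02). QP ⟂ PK; with |PK| = 22.6 on the right of QP, K = P + 22.6·(0.3123, 0.9500) = (-4.847, 68.49). Then cos ∠JPK = PJ·PK / (|PJ||PK|), giving 147.6°.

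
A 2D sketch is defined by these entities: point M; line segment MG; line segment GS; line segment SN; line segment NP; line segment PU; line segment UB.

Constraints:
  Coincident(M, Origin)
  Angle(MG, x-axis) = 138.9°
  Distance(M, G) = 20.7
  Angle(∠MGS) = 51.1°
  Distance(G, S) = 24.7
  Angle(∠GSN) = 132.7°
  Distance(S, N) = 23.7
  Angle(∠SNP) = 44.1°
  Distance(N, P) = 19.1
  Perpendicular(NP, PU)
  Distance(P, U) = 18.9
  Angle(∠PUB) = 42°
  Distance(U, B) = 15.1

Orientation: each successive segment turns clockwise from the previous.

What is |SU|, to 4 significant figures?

3.181

∠SNP = 44.1° gives NP at -173.2° from the x-axis; with |NP| = 19.1, P = (8.613, 1.273). The perpendicularity gives PU at right angles to NP, so PU runs at 96.80°; with |PU| = 18.9, U = (6.375, 20.04). Then |SU| = |U − S| = 3.181.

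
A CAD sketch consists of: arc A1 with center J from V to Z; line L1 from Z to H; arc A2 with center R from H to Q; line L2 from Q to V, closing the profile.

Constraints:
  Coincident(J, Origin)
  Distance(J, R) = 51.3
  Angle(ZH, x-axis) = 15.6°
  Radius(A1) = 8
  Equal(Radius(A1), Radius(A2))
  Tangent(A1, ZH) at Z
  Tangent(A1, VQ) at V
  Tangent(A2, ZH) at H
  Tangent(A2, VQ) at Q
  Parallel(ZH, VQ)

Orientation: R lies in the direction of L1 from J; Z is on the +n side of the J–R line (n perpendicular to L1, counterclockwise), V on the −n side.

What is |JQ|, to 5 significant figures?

51.920

The slot axis is L1's direction at 15.6°, so u = (cos 15.6°, sin 15.6°) = (0.96316, 0.26892) and n = (−sin 15.6°, cos 15.6°) = (-0.26892, 0.96316). J is at the origin and R lies 51.3 along u from J, so R = 51.3·u = (49.410, 13.796). Tangency of A1 to both parallel lines with radius 8.0 puts Z and V at J ± 8.0·n: Z = (-2.1514, 7.7053), V = (2.1514, -7.7053). Equal radii place H and Q the same way about R: H = R + 8.0·n = (47.259, 21.501), Q = R − 8.0·n = (51.562, 6.0903). Then |JQ| = |Q − J| = 51.920.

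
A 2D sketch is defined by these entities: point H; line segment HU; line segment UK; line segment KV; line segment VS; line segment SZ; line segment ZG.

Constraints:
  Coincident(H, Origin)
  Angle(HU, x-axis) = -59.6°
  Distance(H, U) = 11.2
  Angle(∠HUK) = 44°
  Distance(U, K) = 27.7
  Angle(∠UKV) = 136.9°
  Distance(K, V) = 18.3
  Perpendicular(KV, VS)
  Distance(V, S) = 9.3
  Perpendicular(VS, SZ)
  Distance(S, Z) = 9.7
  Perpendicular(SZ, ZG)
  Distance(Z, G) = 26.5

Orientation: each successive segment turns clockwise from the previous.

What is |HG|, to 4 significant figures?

40.36

VS ⟂ SZ, so SZ runs at -58.70°; with |SZ| = 9.7, Z = (-17.53, 9.969). The perpendicularity gives ZG at right angles to SZ, so ZG runs at -148.7°; with |ZG| = 26.5, G = (-40.18, -3.798). Then |HG| = |G − H| = 40.36.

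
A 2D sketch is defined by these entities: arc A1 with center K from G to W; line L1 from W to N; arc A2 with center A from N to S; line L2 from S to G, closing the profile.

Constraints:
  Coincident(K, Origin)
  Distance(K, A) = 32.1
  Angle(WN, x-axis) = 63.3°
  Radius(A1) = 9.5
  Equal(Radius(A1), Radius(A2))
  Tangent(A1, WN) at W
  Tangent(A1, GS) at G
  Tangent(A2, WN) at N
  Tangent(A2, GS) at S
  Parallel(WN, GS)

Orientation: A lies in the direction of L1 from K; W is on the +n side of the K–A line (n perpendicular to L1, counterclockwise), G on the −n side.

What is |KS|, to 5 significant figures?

33.476

Tangency of A1 to both parallel lines with radius 9.5 puts W and G at K ± 9.5·n: W = (-8.4870, 4.2685), G = (8.4870, -4.2685). Equal radii place N and S the same way about A: N = A + 9.5·n = (5.9361, 32.946), S = A − 9.5·n = (22.910, 24.409). Then |KS| = |S − K| = 33.476.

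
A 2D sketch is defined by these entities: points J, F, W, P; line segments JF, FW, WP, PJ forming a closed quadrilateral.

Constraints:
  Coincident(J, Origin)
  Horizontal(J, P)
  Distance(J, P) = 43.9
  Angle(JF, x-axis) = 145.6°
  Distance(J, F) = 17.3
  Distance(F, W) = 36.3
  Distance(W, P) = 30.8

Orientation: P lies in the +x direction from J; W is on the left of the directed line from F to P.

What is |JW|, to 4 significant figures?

28.71

Checks: |FW| = 36.30 ✓; |WP| = 30.80 ✓.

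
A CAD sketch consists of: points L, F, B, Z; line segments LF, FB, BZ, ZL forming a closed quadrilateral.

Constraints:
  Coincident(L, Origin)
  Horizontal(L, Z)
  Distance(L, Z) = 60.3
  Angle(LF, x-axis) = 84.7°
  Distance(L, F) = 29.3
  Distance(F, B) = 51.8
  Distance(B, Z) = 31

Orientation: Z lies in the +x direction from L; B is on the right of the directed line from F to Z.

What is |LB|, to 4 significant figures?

34.95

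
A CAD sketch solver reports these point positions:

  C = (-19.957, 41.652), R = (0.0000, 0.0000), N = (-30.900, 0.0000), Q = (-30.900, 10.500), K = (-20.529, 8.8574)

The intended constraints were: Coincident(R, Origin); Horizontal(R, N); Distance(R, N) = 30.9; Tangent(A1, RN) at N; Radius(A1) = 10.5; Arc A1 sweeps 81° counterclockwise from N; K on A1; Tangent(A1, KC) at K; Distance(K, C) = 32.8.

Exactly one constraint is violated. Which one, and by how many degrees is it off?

Tangent(A1, KC) at K — off by 8.00°.

R = (0.00, 0.00) ✓; R.y = 0.00, N.y = 0.00 ✓; |RN| = 30.90 ✓; ∠(QN, NR) = 90.00° ✓; |QN| = 10.50 ✓; bearing(Q→K) − bearing(Q→N) = 81.00° ✓; |QK| = 10.50 ✓; ∠(QK, KC) = 82.00° ✗; |KC| = 32.80 ✓.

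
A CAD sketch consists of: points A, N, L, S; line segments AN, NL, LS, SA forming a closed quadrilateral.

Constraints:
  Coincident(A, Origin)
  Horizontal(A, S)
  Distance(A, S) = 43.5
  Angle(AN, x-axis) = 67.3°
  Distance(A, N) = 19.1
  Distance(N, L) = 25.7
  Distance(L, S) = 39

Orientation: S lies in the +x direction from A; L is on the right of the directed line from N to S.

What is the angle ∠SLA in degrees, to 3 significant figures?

112°

Checks: |NL| = 25.70 ✓; |LS| = 39.00 ✓.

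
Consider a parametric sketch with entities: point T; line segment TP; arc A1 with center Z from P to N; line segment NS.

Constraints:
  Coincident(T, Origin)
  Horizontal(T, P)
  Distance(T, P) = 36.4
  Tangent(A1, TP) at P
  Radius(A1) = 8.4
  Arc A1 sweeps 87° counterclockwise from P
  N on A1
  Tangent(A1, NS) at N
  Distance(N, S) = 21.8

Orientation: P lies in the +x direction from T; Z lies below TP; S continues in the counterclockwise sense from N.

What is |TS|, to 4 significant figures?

40.07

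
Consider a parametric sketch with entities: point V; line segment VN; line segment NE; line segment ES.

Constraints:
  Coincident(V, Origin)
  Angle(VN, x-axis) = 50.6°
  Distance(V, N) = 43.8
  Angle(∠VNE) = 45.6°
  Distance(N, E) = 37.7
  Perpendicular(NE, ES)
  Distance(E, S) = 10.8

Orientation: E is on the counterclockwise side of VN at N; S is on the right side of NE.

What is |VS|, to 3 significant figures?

42.7

V is at the origin; VN runs at 50.6° with length 43.8, so N = 43.8·(cos 50.6°, sin 50.6°) = (27.8, 33.8). ∠VNE = 45.6°, so NE runs at 50.6° + (180° − 45.6°) = 185° from the x-axis; with |NE| = 37.7, E = N + 37.7·(cos 185°, sin 185°) = (-9.76, 30.6). NE ⟂ ES; with |ES| = 10.8 on the right of NE, S = E + 10.8·(-0.0872, 0.996) = (-10.7, 41.3). Then |VS| = |S − V| = 42.7.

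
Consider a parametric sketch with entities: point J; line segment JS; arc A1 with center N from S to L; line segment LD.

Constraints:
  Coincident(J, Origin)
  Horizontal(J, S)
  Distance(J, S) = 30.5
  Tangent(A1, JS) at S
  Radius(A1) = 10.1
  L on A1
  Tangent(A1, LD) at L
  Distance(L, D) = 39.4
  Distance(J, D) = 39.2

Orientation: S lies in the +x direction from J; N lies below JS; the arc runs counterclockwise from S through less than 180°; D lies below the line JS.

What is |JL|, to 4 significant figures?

22.33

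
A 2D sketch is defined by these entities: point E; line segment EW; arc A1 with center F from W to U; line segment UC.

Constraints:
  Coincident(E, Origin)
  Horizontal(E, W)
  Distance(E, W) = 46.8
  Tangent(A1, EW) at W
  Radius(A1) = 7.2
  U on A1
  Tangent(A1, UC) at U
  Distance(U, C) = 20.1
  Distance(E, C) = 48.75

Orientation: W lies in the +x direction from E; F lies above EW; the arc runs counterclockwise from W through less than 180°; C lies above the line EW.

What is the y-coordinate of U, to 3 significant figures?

11.6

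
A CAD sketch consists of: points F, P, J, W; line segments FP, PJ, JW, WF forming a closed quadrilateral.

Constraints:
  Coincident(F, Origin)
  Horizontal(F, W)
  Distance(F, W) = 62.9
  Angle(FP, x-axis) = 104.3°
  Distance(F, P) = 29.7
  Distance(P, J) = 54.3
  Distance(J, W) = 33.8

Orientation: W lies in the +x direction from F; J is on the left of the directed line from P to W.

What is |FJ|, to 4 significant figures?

55.61

F is at the origin; F and W share the same y with |FW| = 62.9 and W in +x, so W = (62.9, 0). FP runs at 104.3° with |FP| = 29.7, so P = (-7.336, 28.78). J is determined by |PJ| = 54.3 and |JW| = 33.8 together: it lies at the intersection of circle(P, 54.3) and circle(W, 33.8). With |PW| = 75.90, the foot of the radical line on PW is 49.85 from P and the perpendicular offset is √(54.3² − 49.85²) = 21.53. Taking the left-of-PW solution: J = (46.95, 29.80).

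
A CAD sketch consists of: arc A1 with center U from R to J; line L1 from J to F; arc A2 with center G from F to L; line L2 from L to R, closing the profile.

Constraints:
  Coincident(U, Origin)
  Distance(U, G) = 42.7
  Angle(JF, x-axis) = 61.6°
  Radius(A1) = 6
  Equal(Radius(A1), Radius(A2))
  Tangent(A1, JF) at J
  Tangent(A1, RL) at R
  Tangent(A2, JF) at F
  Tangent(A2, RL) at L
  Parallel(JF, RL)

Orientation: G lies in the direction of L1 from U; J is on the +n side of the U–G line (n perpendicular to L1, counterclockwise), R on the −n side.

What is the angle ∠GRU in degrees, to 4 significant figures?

82.00°

The slot axis is L1's direction at 61.6°, so u = (cos 61.6°, sin 61.6°) = (0.4756, 0.8796) and n = (−sin 61.6°, cos 61.6°) = (-0.8796, 0.4756). U is at the origin and G lies 42.7 along u from U, so G = 42.7·u = (20.31, 37.56). Tangency of A1 to both parallel lines with radius 6.0 puts J and R at U ± 6.0·n: J = (-5.278, 2.854), R = (5.278, -2.854). Then cos ∠GRU = RG·RU / (|RG||RU|), giving 82.00°.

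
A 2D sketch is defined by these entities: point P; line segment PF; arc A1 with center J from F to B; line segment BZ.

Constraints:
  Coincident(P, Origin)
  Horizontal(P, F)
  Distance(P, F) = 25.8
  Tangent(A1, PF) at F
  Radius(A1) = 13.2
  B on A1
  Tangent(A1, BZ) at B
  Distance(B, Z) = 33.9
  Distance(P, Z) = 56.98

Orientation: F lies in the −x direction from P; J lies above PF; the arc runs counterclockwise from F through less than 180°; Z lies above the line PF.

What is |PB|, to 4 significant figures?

23.35

Checks: |JB| = 13.20 ✓; ∠(JB, BZ) = 90.00° ✓; |BZ| = 33.90 ✓; |PZ| = 56.98 ✓.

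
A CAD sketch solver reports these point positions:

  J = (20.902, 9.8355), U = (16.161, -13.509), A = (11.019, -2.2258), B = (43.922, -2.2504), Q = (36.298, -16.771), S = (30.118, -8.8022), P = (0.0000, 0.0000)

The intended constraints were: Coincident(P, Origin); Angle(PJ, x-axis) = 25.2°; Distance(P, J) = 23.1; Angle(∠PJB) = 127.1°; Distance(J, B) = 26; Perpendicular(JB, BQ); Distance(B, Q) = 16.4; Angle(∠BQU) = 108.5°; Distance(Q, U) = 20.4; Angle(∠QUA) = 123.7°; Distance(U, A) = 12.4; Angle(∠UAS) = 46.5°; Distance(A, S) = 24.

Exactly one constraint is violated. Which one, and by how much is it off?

Distance(A, S) = 24 — off by 3.80.

P = (0.00, 0.00) ✓; PJ at 25.20° ✓; |PJ| = 23.10 ✓; ∠PJB = 127.1° ✓; |JB| = 26.00 ✓; ∠(JB, BQ) = 90.00° ✓; |BQ| = 16.40 ✓; ∠BQU = 108.5° ✓; |QU| = 20.40 ✓; ∠QUA = 123.7° ✓; |UA| = 12.40 ✓; ∠UAS = 46.50° ✓; |AS| = 20.20 ✗.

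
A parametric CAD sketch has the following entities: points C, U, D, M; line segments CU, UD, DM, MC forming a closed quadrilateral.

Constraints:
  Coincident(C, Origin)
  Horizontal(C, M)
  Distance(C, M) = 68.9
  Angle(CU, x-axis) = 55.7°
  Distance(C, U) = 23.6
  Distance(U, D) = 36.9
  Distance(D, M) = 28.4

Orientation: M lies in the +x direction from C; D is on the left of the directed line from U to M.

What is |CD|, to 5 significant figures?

54.502

C is at the origin; CM is horizontal with |CM| = 68.9 and M in +x, so M = (68.9, 0). CU runs at 55.7° with |CU| = 23.6, so U = (13.299, 19.496). D is determined by |UD| = 36.9 and |DM| = 28.4 together: it lies at the intersection of circle(U, 36.9) and circle(M, 28.4). With |UM| = 58.920, the foot of the radical line on UM is 34.170 from U and the perpendicular offset is √(36.9² − 34.170²) = 13.929. Taking the left-of-UM solution: D = (50.153, 21.334).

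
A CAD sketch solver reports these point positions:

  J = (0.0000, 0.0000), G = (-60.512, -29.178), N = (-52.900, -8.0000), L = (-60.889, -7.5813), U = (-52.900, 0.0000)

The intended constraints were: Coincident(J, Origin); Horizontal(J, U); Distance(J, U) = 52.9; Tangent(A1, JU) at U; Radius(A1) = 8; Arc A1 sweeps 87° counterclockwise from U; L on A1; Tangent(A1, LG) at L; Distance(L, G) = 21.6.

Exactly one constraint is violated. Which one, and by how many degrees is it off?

Tangent(A1, LG) at L — off by 4.00°.

J = (0.00, 0.00) ✓; J.y = 0.00, U.y = 0.00 ✓; |JU| = 52.90 ✓; ∠(NU, UJ) = 90.00° ✓; |NU| = 8.000 ✓; bearing(N→L) − bearing(N→U) = 87.00° ✓; |NL| = 8.000 ✓; ∠(NL, LG) = 86.00° ✗; |LG| = 21.60 ✓.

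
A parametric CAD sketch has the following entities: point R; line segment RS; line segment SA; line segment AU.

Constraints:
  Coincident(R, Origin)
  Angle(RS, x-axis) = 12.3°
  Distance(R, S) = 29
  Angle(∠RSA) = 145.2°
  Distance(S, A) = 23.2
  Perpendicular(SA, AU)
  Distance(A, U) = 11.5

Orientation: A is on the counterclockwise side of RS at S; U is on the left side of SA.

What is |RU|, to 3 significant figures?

47.3

R is at the origin; RS runs at 12.3° with length 29.0, so S = 29.0·(cos 12.3°, sin 12.3°) = (28.3, 6.18). ∠RSA = 145.2°, so SA runs at 12.3° + (180° − 145.2°) = 47.1° from the x-axis; with |SA| = 23.2, A = S + 23.2·(cos 47.1°, sin 47.1°) = (44.1, 23.2). The perpendicularity gives AU at right angles to SA; with |AU| = 11.5 on the left of SA, U = A + 11.5·(-0.733, 0.681) = (35.7, 31.0). Then |RU| = |U − R| = 47.3.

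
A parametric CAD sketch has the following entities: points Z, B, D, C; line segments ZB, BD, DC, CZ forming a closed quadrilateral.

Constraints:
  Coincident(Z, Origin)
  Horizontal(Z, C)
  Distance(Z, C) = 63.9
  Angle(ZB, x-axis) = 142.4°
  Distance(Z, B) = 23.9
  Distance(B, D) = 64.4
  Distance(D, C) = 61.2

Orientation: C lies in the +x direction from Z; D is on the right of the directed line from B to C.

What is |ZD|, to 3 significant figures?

42.5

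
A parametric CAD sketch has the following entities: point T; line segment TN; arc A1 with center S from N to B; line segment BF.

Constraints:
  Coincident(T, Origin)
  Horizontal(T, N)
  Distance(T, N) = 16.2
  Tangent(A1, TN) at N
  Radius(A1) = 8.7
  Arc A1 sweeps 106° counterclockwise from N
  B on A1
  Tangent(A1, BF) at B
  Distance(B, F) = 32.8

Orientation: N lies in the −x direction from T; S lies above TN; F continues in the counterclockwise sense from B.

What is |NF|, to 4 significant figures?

42.63

On A1, N sits at bearing -90° from S; a 106° counterclockwise sweep puts B at bearing 16°, so B = S + 8.7·(cos 16°, sin 16°) = (-7.837, 11.10). Tangency of A1 to BF means the radius SB is perpendicular to BF, so BF runs along (−sin 16°, cos 16°); with |BF| = 32.8, F = (-16.88, 42.63). Then |NF| = |F − N| = 42.63.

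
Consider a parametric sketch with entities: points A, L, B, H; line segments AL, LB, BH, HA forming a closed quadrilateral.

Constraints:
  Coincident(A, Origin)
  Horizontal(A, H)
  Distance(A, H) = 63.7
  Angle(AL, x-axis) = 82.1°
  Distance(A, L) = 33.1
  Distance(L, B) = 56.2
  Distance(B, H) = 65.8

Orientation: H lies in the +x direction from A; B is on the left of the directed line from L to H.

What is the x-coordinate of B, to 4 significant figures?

50.91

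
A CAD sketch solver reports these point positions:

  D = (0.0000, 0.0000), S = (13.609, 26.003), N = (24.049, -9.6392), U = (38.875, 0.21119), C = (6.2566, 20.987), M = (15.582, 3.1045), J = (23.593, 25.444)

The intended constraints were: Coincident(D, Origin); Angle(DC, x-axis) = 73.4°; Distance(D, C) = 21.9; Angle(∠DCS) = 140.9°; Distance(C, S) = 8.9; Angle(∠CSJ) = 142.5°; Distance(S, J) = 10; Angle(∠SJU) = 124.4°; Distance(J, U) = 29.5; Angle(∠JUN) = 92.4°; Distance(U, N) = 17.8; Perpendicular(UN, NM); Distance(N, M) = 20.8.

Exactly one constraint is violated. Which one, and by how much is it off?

Distance(N, M) = 20.8 — off by 5.50.

D = (0.00, 0.00) ✓; DC at 73.40° ✓; |DC| = 21.90 ✓; ∠DCS = 140.9° ✓; |CS| = 8.900 ✓; ∠CSJ = 142.5° ✓; |SJ| = 10.00 ✓; ∠SJU = 124.4° ✓; |JU| = 29.50 ✓; ∠JUN = 92.40° ✓; |UN| = 17.80 ✓; ∠(UN, NM) = 90.00° ✓; |NM| = 15.30 ✗.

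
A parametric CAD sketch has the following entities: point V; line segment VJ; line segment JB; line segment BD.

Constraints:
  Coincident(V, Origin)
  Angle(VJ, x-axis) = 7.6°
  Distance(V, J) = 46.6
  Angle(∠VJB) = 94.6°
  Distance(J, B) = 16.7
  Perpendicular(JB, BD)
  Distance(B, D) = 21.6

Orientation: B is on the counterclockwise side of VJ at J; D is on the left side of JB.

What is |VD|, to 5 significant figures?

32.175

V is at the origin; VJ runs at 7.6° with length 46.6, so J = 46.6·(cos 7.6°, sin 7.6°) = (46.191, 6.1631). ∠VJB = 94.6°, so JB runs at 7.6° + (180° − 94.6°) = 93.000° from the x-axis; with |JB| = 16.7, B = J + 16.7·(cos 93.000°, sin 93.000°) = (45.317, 22.840). The perpendicularity gives BD at right angles to JB; with |BD| = 21.6 on the left of JB, D = B + 21.6·(-0.99863, -0.052336) = (23.746, 21.710). Then |VD| = |D − V| = 32.175.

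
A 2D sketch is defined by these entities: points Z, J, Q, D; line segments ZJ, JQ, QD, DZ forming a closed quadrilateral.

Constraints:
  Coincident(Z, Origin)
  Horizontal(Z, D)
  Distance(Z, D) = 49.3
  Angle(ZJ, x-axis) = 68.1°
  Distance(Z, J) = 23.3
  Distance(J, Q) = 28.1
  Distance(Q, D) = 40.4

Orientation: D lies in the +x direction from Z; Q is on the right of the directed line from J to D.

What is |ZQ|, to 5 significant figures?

11.430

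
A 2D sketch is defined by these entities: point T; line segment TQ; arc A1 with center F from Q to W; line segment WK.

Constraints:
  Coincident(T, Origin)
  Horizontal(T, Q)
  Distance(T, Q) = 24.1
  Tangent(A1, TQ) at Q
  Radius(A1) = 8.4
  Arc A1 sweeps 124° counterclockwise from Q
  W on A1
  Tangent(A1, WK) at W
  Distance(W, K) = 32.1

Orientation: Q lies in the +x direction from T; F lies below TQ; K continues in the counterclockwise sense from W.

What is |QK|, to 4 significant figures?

41.20

On A1, Q sits at bearing 90° from F; a 124° counterclockwise sweep puts W at bearing 214°, so W = F + 8.4·(cos 214°, sin 214°) = (17.14, -13.10). Tangency of A1 to WK means the radius FW is perpendicular to WK, so WK runs along (−sin 214°, cos 214°); with |WK| = 32.1, K = (35.09, -39.71). Then |QK| = |K − Q| = 41.20.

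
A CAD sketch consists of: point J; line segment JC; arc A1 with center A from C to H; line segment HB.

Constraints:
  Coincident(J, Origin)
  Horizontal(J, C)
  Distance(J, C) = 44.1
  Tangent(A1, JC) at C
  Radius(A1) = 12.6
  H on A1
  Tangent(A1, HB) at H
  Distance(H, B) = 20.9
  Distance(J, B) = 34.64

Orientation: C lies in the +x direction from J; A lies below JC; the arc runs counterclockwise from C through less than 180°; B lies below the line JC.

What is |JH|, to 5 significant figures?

33.580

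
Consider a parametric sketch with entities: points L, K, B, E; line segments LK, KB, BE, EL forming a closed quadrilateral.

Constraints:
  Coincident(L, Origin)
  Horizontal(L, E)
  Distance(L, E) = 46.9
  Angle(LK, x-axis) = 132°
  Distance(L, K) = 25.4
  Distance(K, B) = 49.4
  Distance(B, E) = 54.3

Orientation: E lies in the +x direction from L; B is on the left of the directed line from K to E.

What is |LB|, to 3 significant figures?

53.5

L is at the origin; LE is horizontal with |LE| = 46.9 and E in +x, so E = (46.9, 0). LK runs at 132.0° with |LK| = 25.4, so K = (-17.0, 18.9). B is determined by |KB| = 49.4 and |BE| = 54.3 together: it lies at the intersection of circle(K, 49.4) and circle(E, 54.3). With |KE| = 66.6, the foot of the radical line on KE is 29.5 from K and the perpendicular offset is √(49.4² − 29.5²) = 39.6. Taking the left-of-KE solution: B = (22.5, 48.5).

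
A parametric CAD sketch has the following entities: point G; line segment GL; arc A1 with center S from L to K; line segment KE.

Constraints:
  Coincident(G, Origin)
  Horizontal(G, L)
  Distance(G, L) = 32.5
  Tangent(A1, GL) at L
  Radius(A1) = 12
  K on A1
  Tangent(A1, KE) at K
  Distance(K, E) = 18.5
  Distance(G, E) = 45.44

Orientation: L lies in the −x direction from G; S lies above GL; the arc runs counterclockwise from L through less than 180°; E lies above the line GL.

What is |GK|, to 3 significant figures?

27.9

G is at the origin; GL is horizontal with |GL| = 32.5 and L on the −x side, so L = (-32.5, 0.00). A1 meets GL tangentially, so SL is at right angles to GL, so S = L + (0, 12) = (-32.5, 12.0). Since SK ⟂ KE (tangency), |SE| = √(12.0² + 18.5²) = 22.1 regardless of where K sits on A1. So E lies on both circle(G, 45.44) and circle(S, 22.1); the above-GL intersection is E = (-30.2, 33.9). K is the foot of the tangent from E: K = (-21.8, 17.5).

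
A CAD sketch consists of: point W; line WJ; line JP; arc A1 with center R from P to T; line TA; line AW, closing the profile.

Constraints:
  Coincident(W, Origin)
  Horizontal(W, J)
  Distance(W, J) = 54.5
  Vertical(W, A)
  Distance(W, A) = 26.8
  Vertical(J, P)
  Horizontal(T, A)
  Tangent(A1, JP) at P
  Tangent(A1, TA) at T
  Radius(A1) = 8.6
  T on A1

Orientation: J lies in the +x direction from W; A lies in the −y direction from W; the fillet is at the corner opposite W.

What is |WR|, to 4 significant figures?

49.38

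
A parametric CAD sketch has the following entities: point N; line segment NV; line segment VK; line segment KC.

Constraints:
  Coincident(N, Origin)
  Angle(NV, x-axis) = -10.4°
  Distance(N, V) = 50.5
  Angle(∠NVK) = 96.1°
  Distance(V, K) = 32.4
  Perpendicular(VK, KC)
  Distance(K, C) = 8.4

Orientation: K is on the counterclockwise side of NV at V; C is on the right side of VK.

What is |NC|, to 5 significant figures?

69.727

N is at the origin; NV runs at -10.4° with length 50.5, so V = 50.5·(cos -10.4°, sin -10.4°) = (49.670, -9.1162). ∠NVK = 96.1°, so VK runs at -10.4° + (180° − 96.1°) = 73.500° from the x-axis; with |VK| = 32.4, K = V + 32.4·(cos 73.500°, sin 73.500°) = (58.872, 21.950). The perpendicularity gives KC at right angles to VK; with |KC| = 8.4 on the right of VK, C = K + 8.4·(0.95882, -0.28402) = (66.927, 19.564). Then |NC| = |C − N| = 69.727.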